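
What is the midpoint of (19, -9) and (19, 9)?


Midpoint = ((19+19)/2, (-9+9)/2) = (19, 0)

(19, 0)


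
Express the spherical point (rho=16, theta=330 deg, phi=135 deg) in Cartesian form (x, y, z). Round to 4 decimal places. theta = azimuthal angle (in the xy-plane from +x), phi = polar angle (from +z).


x = 16 * sin(135) * cos(330) = 9.798
y = 16 * sin(135) * sin(330) = -5.6569
z = 16 * cos(135) = -11.3137

(9.798, -5.6569, -11.3137)


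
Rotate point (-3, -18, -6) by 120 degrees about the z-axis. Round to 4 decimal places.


x' = -3*cos(120) - -18*sin(120) = 17.0885
y' = -3*sin(120) + -18*cos(120) = 6.4019
z' = -6

(17.0885, 6.4019, -6)


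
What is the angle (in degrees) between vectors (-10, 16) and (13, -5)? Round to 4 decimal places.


dot = -10*13 + 16*-5 = -210
|u| = 18.868, |v| = 13.9284
cos(angle) = -0.7991
angle = 143.0429 degrees

143.0429 degrees


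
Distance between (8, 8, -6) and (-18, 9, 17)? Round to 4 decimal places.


d = sqrt((-18-8)^2 + (9-8)^2 + (17--6)^2) = 34.7275

34.7275


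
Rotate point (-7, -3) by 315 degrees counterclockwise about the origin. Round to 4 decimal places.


x' = -7*cos(315) - -3*sin(315) = -7.0711
y' = -7*sin(315) + -3*cos(315) = 2.8284

(-7.0711, 2.8284)


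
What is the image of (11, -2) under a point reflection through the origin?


Reflection through origin: (x, y) -> (-x, -y)
(11, -2) -> (-11, 2)

(-11, 2)


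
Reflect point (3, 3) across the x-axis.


Reflection across x-axis: (x, y) -> (x, -y)
(3, 3) -> (3, -3)

(3, -3)


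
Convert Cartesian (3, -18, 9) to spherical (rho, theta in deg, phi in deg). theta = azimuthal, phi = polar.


rho = sqrt(3^2 + (-18)^2 + 9^2) = 20.347
theta = atan2(-18, 3) = 279.4623 deg
phi = acos(9/20.347) = 63.7476 deg

rho = 20.347, theta = 279.4623 deg, phi = 63.7476 deg


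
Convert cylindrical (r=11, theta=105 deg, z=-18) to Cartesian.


x = 11 * cos(105) = -2.847
y = 11 * sin(105) = 10.6252
z = -18

(-2.847, 10.6252, -18)


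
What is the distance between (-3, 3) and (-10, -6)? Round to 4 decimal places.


d = sqrt((-10--3)^2 + (-6-3)^2) = 11.4018

11.4018


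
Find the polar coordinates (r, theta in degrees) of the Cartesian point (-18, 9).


r = sqrt((-18)^2 + 9^2) = 20.1246
theta = atan2(9, -18) = 153.4349 degrees

r = 20.1246, theta = 153.4349 degrees


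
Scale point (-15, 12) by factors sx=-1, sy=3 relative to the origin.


Scaling: (x*sx, y*sy) = (-15*-1, 12*3) = (15, 36)

(15, 36)


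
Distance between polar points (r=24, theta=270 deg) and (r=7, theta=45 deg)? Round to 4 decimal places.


d = sqrt(r1^2 + r2^2 - 2*r1*r2*cos(t2-t1))
d = sqrt(24^2 + 7^2 - 2*24*7*cos(45-270)) = 29.3698

29.3698


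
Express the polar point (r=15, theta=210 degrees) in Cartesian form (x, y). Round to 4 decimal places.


x = 15 * cos(210) = -12.9904
y = 15 * sin(210) = -7.5

(-12.9904, -7.5)


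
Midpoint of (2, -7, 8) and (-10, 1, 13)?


Midpoint = ((2+-10)/2, (-7+1)/2, (8+13)/2) = (-4, -3, 10.5)

(-4, -3, 10.5)


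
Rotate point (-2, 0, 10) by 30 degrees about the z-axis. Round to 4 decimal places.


x' = -2*cos(30) - 0*sin(30) = -1.7321
y' = -2*sin(30) + 0*cos(30) = -1
z' = 10

(-1.7321, -1, 10)


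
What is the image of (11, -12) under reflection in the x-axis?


Reflection across x-axis: (x, y) -> (x, -y)
(11, -12) -> (11, 12)

(11, 12)


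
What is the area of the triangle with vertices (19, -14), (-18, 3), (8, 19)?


Area = |x1(y2-y3) + x2(y3-y1) + x3(y1-y2)| / 2
= |19*(3-19) + -18*(19--14) + 8*(-14-3)| / 2
= 517

517


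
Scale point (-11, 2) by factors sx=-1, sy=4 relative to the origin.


Scaling: (x*sx, y*sy) = (-11*-1, 2*4) = (11, 8)

(11, 8)


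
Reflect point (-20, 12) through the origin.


Reflection through origin: (x, y) -> (-x, -y)
(-20, 12) -> (20, -12)

(20, -12)


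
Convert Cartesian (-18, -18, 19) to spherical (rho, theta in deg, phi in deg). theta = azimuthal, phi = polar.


rho = sqrt((-18)^2 + (-18)^2 + 19^2) = 31.7648
theta = atan2(-18, -18) = 225 deg
phi = acos(19/31.7648) = 53.2627 deg

rho = 31.7648, theta = 225 deg, phi = 53.2627 deg


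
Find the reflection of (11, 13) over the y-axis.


Reflection across y-axis: (x, y) -> (-x, y)
(11, 13) -> (-11, 13)

(-11, 13)


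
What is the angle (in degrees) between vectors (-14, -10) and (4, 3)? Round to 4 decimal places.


dot = -14*4 + -10*3 = -86
|u| = 17.2047, |v| = 5
cos(angle) = -0.9997
angle = 178.6678 degrees

178.6678 degrees


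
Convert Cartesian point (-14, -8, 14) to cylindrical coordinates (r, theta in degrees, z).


r = sqrt((-14)^2 + (-8)^2) = 16.1245
theta = atan2(-8, -14) = 209.7449 deg
z = 14

r = 16.1245, theta = 209.7449 deg, z = 14


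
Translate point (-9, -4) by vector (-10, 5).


Translation: (x+dx, y+dy) = (-9+-10, -4+5) = (-19, 1)

(-19, 1)


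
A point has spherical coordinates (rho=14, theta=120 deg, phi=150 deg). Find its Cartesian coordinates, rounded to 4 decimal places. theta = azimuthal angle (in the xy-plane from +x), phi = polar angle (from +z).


x = 14 * sin(150) * cos(120) = -3.5
y = 14 * sin(150) * sin(120) = 6.0622
z = 14 * cos(150) = -12.1244

(-3.5, 6.0622, -12.1244)


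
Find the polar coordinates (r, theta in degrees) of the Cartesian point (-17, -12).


r = sqrt((-17)^2 + (-12)^2) = 20.8087
theta = atan2(-12, -17) = 215.2176 degrees

r = 20.8087, theta = 215.2176 degrees


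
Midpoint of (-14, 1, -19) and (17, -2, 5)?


Midpoint = ((-14+17)/2, (1+-2)/2, (-19+5)/2) = (1.5, -0.5, -7)

(1.5, -0.5, -7)


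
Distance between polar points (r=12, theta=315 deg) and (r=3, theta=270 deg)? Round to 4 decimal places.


d = sqrt(r1^2 + r2^2 - 2*r1*r2*cos(t2-t1))
d = sqrt(12^2 + 3^2 - 2*12*3*cos(270-315)) = 10.1039

10.1039


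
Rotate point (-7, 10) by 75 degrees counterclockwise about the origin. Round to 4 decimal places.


x' = -7*cos(75) - 10*sin(75) = -11.471
y' = -7*sin(75) + 10*cos(75) = -4.1733

(-11.471, -4.1733)


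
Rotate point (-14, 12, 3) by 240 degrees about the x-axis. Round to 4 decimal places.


x' = -14
y' = 12*cos(240) - 3*sin(240) = -3.4019
z' = 12*sin(240) + 3*cos(240) = -11.8923

(-14, -3.4019, -11.8923)


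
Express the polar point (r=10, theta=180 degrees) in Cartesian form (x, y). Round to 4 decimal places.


x = 10 * cos(180) = -10
y = 10 * sin(180) = 0

(-10, 0)


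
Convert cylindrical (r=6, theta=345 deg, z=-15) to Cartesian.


x = 6 * cos(345) = 5.7956
y = 6 * sin(345) = -1.5529
z = -15

(5.7956, -1.5529, -15)


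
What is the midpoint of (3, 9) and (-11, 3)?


Midpoint = ((3+-11)/2, (9+3)/2) = (-4, 6)

(-4, 6)


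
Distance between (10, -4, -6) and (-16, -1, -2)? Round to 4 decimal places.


d = sqrt((-16-10)^2 + (-1--4)^2 + (-2--6)^2) = 26.4764

26.4764


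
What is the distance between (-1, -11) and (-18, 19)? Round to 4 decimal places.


d = sqrt((-18--1)^2 + (19--11)^2) = 34.4819

34.4819


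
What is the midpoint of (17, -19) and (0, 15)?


Midpoint = ((17+0)/2, (-19+15)/2) = (8.5, -2)

(8.5, -2)


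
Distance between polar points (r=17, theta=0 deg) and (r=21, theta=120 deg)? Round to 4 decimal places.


d = sqrt(r1^2 + r2^2 - 2*r1*r2*cos(t2-t1))
d = sqrt(17^2 + 21^2 - 2*17*21*cos(120-0)) = 32.9697

32.9697


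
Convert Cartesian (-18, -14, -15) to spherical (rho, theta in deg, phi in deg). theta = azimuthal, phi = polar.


rho = sqrt((-18)^2 + (-14)^2 + (-15)^2) = 27.2947
theta = atan2(-14, -18) = 217.875 deg
phi = acos(-15/27.2947) = 123.3367 deg

rho = 27.2947, theta = 217.875 deg, phi = 123.3367 deg


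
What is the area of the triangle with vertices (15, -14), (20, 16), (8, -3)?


Area = |x1(y2-y3) + x2(y3-y1) + x3(y1-y2)| / 2
= |15*(16--3) + 20*(-3--14) + 8*(-14-16)| / 2
= 132.5

132.5


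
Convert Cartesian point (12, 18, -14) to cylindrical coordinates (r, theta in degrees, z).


r = sqrt(12^2 + 18^2) = 21.6333
theta = atan2(18, 12) = 56.3099 deg
z = -14

r = 21.6333, theta = 56.3099 deg, z = -14


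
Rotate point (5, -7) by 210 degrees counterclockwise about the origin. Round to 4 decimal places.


x' = 5*cos(210) - -7*sin(210) = -7.8301
y' = 5*sin(210) + -7*cos(210) = 3.5622

(-7.8301, 3.5622)


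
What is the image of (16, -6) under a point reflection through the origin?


Reflection through origin: (x, y) -> (-x, -y)
(16, -6) -> (-16, 6)

(-16, 6)


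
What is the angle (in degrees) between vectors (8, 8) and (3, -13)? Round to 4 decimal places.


dot = 8*3 + 8*-13 = -80
|u| = 11.3137, |v| = 13.3417
cos(angle) = -0.53
angle = 122.0054 degrees

122.0054 degrees


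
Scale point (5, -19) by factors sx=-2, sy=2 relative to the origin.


Scaling: (x*sx, y*sy) = (5*-2, -19*2) = (-10, -38)

(-10, -38)


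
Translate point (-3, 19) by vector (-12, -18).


Translation: (x+dx, y+dy) = (-3+-12, 19+-18) = (-15, 1)

(-15, 1)


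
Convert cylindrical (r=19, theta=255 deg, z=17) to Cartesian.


x = 19 * cos(255) = -4.9176
y = 19 * sin(255) = -18.3526
z = 17

(-4.9176, -18.3526, 17)


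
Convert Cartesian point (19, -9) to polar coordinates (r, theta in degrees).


r = sqrt(19^2 + (-9)^2) = 21.0238
theta = atan2(-9, 19) = 334.6538 degrees

r = 21.0238, theta = 334.6538 degrees


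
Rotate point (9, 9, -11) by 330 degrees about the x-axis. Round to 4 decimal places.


x' = 9
y' = 9*cos(330) - -11*sin(330) = 2.2942
z' = 9*sin(330) + -11*cos(330) = -14.0263

(9, 2.2942, -14.0263)


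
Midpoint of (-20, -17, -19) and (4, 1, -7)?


Midpoint = ((-20+4)/2, (-17+1)/2, (-19+-7)/2) = (-8, -8, -13)

(-8, -8, -13)


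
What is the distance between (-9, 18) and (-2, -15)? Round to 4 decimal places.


d = sqrt((-2--9)^2 + (-15-18)^2) = 33.7343

33.7343


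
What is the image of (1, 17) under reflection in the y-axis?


Reflection across y-axis: (x, y) -> (-x, y)
(1, 17) -> (-1, 17)

(-1, 17)


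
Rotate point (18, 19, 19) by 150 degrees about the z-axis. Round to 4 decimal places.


x' = 18*cos(150) - 19*sin(150) = -25.0885
y' = 18*sin(150) + 19*cos(150) = -7.4545
z' = 19

(-25.0885, -7.4545, 19)


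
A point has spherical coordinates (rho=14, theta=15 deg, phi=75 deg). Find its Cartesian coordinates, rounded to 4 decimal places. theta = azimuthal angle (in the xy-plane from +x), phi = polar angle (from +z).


x = 14 * sin(75) * cos(15) = 13.0622
y = 14 * sin(75) * sin(15) = 3.5
z = 14 * cos(75) = 3.6235

(13.0622, 3.5, 3.6235)


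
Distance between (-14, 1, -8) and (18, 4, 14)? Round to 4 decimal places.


d = sqrt((18--14)^2 + (4-1)^2 + (14--8)^2) = 38.9487

38.9487


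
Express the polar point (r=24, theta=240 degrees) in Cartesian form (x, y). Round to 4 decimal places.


x = 24 * cos(240) = -12
y = 24 * sin(240) = -20.7846

(-12, -20.7846)


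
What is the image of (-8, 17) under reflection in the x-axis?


Reflection across x-axis: (x, y) -> (x, -y)
(-8, 17) -> (-8, -17)

(-8, -17)


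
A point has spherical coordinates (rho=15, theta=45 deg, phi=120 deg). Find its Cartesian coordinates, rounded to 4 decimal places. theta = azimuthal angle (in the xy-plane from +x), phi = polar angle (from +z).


x = 15 * sin(120) * cos(45) = 9.1856
y = 15 * sin(120) * sin(45) = 9.1856
z = 15 * cos(120) = -7.5

(9.1856, 9.1856, -7.5)


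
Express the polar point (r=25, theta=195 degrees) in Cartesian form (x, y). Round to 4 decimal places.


x = 25 * cos(195) = -24.1481
y = 25 * sin(195) = -6.4705

(-24.1481, -6.4705)


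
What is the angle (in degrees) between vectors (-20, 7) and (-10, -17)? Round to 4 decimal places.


dot = -20*-10 + 7*-17 = 81
|u| = 21.1896, |v| = 19.7231
cos(angle) = 0.1938
angle = 78.8245 degrees

78.8245 degrees


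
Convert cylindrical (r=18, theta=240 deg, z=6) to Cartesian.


x = 18 * cos(240) = -9
y = 18 * sin(240) = -15.5885
z = 6

(-9, -15.5885, 6)


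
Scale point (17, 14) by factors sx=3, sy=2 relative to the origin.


Scaling: (x*sx, y*sy) = (17*3, 14*2) = (51, 28)

(51, 28)


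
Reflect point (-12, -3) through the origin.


Reflection through origin: (x, y) -> (-x, -y)
(-12, -3) -> (12, 3)

(12, 3)


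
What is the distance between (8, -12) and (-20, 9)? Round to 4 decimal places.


d = sqrt((-20-8)^2 + (9--12)^2) = 35

35


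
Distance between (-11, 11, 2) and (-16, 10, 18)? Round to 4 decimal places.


d = sqrt((-16--11)^2 + (10-11)^2 + (18-2)^2) = 16.7929

16.7929


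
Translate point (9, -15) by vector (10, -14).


Translation: (x+dx, y+dy) = (9+10, -15+-14) = (19, -29)

(19, -29)


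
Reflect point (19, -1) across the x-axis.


Reflection across x-axis: (x, y) -> (x, -y)
(19, -1) -> (19, 1)

(19, 1)


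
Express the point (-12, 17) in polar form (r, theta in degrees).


r = sqrt((-12)^2 + 17^2) = 20.8087
theta = atan2(17, -12) = 125.2176 degrees

r = 20.8087, theta = 125.2176 degrees


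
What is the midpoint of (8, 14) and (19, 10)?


Midpoint = ((8+19)/2, (14+10)/2) = (13.5, 12)

(13.5, 12)


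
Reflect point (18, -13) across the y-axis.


Reflection across y-axis: (x, y) -> (-x, y)
(18, -13) -> (-18, -13)

(-18, -13)


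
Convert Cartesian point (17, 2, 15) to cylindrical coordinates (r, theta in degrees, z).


r = sqrt(17^2 + 2^2) = 17.1172
theta = atan2(2, 17) = 6.7098 deg
z = 15

r = 17.1172, theta = 6.7098 deg, z = 15


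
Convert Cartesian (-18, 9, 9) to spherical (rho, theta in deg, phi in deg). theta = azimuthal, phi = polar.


rho = sqrt((-18)^2 + 9^2 + 9^2) = 22.0454
theta = atan2(9, -18) = 153.4349 deg
phi = acos(9/22.0454) = 65.9052 deg

rho = 22.0454, theta = 153.4349 deg, phi = 65.9052 deg


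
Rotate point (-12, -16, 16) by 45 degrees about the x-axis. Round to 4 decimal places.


x' = -12
y' = -16*cos(45) - 16*sin(45) = -22.6274
z' = -16*sin(45) + 16*cos(45) = 0

(-12, -22.6274, 0)


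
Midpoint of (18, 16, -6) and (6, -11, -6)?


Midpoint = ((18+6)/2, (16+-11)/2, (-6+-6)/2) = (12, 2.5, -6)

(12, 2.5, -6)


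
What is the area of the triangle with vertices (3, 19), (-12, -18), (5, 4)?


Area = |x1(y2-y3) + x2(y3-y1) + x3(y1-y2)| / 2
= |3*(-18-4) + -12*(4-19) + 5*(19--18)| / 2
= 149.5

149.5


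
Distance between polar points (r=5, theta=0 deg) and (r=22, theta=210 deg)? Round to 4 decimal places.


d = sqrt(r1^2 + r2^2 - 2*r1*r2*cos(t2-t1))
d = sqrt(5^2 + 22^2 - 2*5*22*cos(210-0)) = 26.4485

26.4485


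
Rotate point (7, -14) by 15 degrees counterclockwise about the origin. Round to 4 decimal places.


x' = 7*cos(15) - -14*sin(15) = 10.3849
y' = 7*sin(15) + -14*cos(15) = -11.7112

(10.3849, -11.7112)


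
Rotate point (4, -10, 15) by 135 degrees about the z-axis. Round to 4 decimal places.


x' = 4*cos(135) - -10*sin(135) = 4.2426
y' = 4*sin(135) + -10*cos(135) = 9.8995
z' = 15

(4.2426, 9.8995, 15)


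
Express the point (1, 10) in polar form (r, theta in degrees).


r = sqrt(1^2 + 10^2) = 10.0499
theta = atan2(10, 1) = 84.2894 degrees

r = 10.0499, theta = 84.2894 degrees


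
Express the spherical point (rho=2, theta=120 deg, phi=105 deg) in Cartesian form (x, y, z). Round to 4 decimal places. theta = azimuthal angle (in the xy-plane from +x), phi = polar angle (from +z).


x = 2 * sin(105) * cos(120) = -0.9659
y = 2 * sin(105) * sin(120) = 1.673
z = 2 * cos(105) = -0.5176

(-0.9659, 1.673, -0.5176)


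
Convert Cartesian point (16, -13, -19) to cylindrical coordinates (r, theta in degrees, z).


r = sqrt(16^2 + (-13)^2) = 20.6155
theta = atan2(-13, 16) = 320.9061 deg
z = -19

r = 20.6155, theta = 320.9061 deg, z = -19


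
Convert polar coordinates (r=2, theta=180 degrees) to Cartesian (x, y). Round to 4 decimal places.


x = 2 * cos(180) = -2
y = 2 * sin(180) = 0

(-2, 0)


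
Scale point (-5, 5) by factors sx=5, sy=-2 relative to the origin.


Scaling: (x*sx, y*sy) = (-5*5, 5*-2) = (-25, -10)

(-25, -10)


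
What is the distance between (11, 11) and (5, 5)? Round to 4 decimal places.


d = sqrt((5-11)^2 + (5-11)^2) = 8.4853

8.4853


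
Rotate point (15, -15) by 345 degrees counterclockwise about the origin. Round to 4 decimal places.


x' = 15*cos(345) - -15*sin(345) = 10.6066
y' = 15*sin(345) + -15*cos(345) = -18.3712

(10.6066, -18.3712)


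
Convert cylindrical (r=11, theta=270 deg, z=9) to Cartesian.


x = 11 * cos(270) = 0
y = 11 * sin(270) = -11
z = 9

(0, -11, 9)


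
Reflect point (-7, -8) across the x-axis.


Reflection across x-axis: (x, y) -> (x, -y)
(-7, -8) -> (-7, 8)

(-7, 8)


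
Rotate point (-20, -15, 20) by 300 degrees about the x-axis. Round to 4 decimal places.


x' = -20
y' = -15*cos(300) - 20*sin(300) = 9.8205
z' = -15*sin(300) + 20*cos(300) = 22.9904

(-20, 9.8205, 22.9904)


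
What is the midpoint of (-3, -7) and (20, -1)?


Midpoint = ((-3+20)/2, (-7+-1)/2) = (8.5, -4)

(8.5, -4)


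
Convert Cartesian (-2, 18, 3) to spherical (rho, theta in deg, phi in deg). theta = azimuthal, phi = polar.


rho = sqrt((-2)^2 + 18^2 + 3^2) = 18.3576
theta = atan2(18, -2) = 96.3402 deg
phi = acos(3/18.3576) = 80.5945 deg

rho = 18.3576, theta = 96.3402 deg, phi = 80.5945 deg


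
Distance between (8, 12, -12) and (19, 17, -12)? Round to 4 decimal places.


d = sqrt((19-8)^2 + (17-12)^2 + (-12--12)^2) = 12.083

12.083


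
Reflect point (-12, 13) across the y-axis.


Reflection across y-axis: (x, y) -> (-x, y)
(-12, 13) -> (12, 13)

(12, 13)


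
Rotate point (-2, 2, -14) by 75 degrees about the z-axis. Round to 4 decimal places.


x' = -2*cos(75) - 2*sin(75) = -2.4495
y' = -2*sin(75) + 2*cos(75) = -1.4142
z' = -14

(-2.4495, -1.4142, -14)


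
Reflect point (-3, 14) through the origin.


Reflection through origin: (x, y) -> (-x, -y)
(-3, 14) -> (3, -14)

(3, -14)


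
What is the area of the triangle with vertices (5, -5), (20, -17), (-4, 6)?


Area = |x1(y2-y3) + x2(y3-y1) + x3(y1-y2)| / 2
= |5*(-17-6) + 20*(6--5) + -4*(-5--17)| / 2
= 28.5

28.5


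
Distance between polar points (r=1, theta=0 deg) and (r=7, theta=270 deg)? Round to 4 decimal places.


d = sqrt(r1^2 + r2^2 - 2*r1*r2*cos(t2-t1))
d = sqrt(1^2 + 7^2 - 2*1*7*cos(270-0)) = 7.0711

7.0711


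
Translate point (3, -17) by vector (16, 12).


Translation: (x+dx, y+dy) = (3+16, -17+12) = (19, -5)

(19, -5)


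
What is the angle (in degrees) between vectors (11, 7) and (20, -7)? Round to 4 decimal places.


dot = 11*20 + 7*-7 = 171
|u| = 13.0384, |v| = 21.1896
cos(angle) = 0.6189
angle = 51.7612 degrees

51.7612 degrees


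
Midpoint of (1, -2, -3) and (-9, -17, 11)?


Midpoint = ((1+-9)/2, (-2+-17)/2, (-3+11)/2) = (-4, -9.5, 4)

(-4, -9.5, 4)


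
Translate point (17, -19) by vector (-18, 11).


Translation: (x+dx, y+dy) = (17+-18, -19+11) = (-1, -8)

(-1, -8)


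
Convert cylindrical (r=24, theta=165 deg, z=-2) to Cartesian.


x = 24 * cos(165) = -23.1822
y = 24 * sin(165) = 6.2117
z = -2

(-23.1822, 6.2117, -2)


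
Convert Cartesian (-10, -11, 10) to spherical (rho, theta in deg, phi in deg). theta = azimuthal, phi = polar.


rho = sqrt((-10)^2 + (-11)^2 + 10^2) = 17.9165
theta = atan2(-11, -10) = 227.7263 deg
phi = acos(10/17.9165) = 56.0724 deg

rho = 17.9165, theta = 227.7263 deg, phi = 56.0724 deg


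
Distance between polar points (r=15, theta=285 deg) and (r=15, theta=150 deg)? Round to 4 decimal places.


d = sqrt(r1^2 + r2^2 - 2*r1*r2*cos(t2-t1))
d = sqrt(15^2 + 15^2 - 2*15*15*cos(150-285)) = 27.7164

27.7164


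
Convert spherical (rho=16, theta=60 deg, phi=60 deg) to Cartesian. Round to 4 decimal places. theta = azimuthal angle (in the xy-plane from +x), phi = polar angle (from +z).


x = 16 * sin(60) * cos(60) = 6.9282
y = 16 * sin(60) * sin(60) = 12
z = 16 * cos(60) = 8

(6.9282, 12, 8)


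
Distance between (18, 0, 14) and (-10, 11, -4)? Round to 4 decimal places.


d = sqrt((-10-18)^2 + (11-0)^2 + (-4-14)^2) = 35.0571

35.0571


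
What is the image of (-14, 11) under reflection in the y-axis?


Reflection across y-axis: (x, y) -> (-x, y)
(-14, 11) -> (14, 11)

(14, 11)


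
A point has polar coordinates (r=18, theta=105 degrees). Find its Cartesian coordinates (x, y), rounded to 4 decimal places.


x = 18 * cos(105) = -4.6587
y = 18 * sin(105) = 17.3867

(-4.6587, 17.3867)


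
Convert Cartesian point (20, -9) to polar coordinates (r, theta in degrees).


r = sqrt(20^2 + (-9)^2) = 21.9317
theta = atan2(-9, 20) = 335.7723 degrees

r = 21.9317, theta = 335.7723 degrees


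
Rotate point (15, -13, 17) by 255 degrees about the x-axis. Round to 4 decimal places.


x' = 15
y' = -13*cos(255) - 17*sin(255) = 19.7854
z' = -13*sin(255) + 17*cos(255) = 8.1571

(15, 19.7854, 8.1571)


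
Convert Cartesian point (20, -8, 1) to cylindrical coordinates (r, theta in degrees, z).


r = sqrt(20^2 + (-8)^2) = 21.5407
theta = atan2(-8, 20) = 338.1986 deg
z = 1

r = 21.5407, theta = 338.1986 deg, z = 1


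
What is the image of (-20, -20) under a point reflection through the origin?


Reflection through origin: (x, y) -> (-x, -y)
(-20, -20) -> (20, 20)

(20, 20)


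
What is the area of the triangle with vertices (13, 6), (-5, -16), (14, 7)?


Area = |x1(y2-y3) + x2(y3-y1) + x3(y1-y2)| / 2
= |13*(-16-7) + -5*(7-6) + 14*(6--16)| / 2
= 2

2


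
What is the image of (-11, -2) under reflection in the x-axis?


Reflection across x-axis: (x, y) -> (x, -y)
(-11, -2) -> (-11, 2)

(-11, 2)


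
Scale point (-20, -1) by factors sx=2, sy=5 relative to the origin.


Scaling: (x*sx, y*sy) = (-20*2, -1*5) = (-40, -5)

(-40, -5)


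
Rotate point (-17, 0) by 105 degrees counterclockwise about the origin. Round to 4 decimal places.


x' = -17*cos(105) - 0*sin(105) = 4.3999
y' = -17*sin(105) + 0*cos(105) = -16.4207

(4.3999, -16.4207)


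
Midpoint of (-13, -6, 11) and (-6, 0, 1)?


Midpoint = ((-13+-6)/2, (-6+0)/2, (11+1)/2) = (-9.5, -3, 6)

(-9.5, -3, 6)


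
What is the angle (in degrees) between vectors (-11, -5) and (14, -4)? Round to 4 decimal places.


dot = -11*14 + -5*-4 = -134
|u| = 12.083, |v| = 14.5602
cos(angle) = -0.7617
angle = 139.6106 degrees

139.6106 degrees


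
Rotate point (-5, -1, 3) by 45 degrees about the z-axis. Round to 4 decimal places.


x' = -5*cos(45) - -1*sin(45) = -2.8284
y' = -5*sin(45) + -1*cos(45) = -4.2426
z' = 3

(-2.8284, -4.2426, 3)


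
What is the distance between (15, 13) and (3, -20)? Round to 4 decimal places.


d = sqrt((3-15)^2 + (-20-13)^2) = 35.1141

35.1141


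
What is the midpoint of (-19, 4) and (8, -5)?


Midpoint = ((-19+8)/2, (4+-5)/2) = (-5.5, -0.5)

(-5.5, -0.5)


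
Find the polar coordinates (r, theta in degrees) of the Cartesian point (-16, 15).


r = sqrt((-16)^2 + 15^2) = 21.9317
theta = atan2(15, -16) = 136.8476 degrees

r = 21.9317, theta = 136.8476 degrees


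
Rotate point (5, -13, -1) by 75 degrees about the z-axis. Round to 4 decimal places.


x' = 5*cos(75) - -13*sin(75) = 13.8511
y' = 5*sin(75) + -13*cos(75) = 1.465
z' = -1

(13.8511, 1.465, -1)


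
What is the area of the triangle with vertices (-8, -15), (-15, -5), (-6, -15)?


Area = |x1(y2-y3) + x2(y3-y1) + x3(y1-y2)| / 2
= |-8*(-5--15) + -15*(-15--15) + -6*(-15--5)| / 2
= 10

10


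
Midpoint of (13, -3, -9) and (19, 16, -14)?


Midpoint = ((13+19)/2, (-3+16)/2, (-9+-14)/2) = (16, 6.5, -11.5)

(16, 6.5, -11.5)


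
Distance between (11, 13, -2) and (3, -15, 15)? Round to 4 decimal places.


d = sqrt((3-11)^2 + (-15-13)^2 + (15--2)^2) = 33.7194

33.7194


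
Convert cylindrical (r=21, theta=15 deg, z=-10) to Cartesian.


x = 21 * cos(15) = 20.2844
y = 21 * sin(15) = 5.4352
z = -10

(20.2844, 5.4352, -10)


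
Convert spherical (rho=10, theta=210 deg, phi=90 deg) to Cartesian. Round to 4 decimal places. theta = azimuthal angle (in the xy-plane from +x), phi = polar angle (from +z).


x = 10 * sin(90) * cos(210) = -8.6603
y = 10 * sin(90) * sin(210) = -5
z = 10 * cos(90) = 0

(-8.6603, -5, 0)


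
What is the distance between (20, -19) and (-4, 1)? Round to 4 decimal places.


d = sqrt((-4-20)^2 + (1--19)^2) = 31.241

31.241


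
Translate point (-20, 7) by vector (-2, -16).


Translation: (x+dx, y+dy) = (-20+-2, 7+-16) = (-22, -9)

(-22, -9)


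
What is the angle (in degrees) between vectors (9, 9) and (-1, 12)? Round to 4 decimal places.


dot = 9*-1 + 9*12 = 99
|u| = 12.7279, |v| = 12.0416
cos(angle) = 0.6459
angle = 49.7636 degrees

49.7636 degrees


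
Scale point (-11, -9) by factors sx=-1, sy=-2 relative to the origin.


Scaling: (x*sx, y*sy) = (-11*-1, -9*-2) = (11, 18)

(11, 18)


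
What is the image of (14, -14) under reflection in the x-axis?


Reflection across x-axis: (x, y) -> (x, -y)
(14, -14) -> (14, 14)

(14, 14)


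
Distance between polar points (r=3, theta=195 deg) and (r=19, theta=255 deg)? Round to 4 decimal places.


d = sqrt(r1^2 + r2^2 - 2*r1*r2*cos(t2-t1))
d = sqrt(3^2 + 19^2 - 2*3*19*cos(255-195)) = 17.6918

17.6918


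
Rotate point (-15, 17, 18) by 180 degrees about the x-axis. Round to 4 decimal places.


x' = -15
y' = 17*cos(180) - 18*sin(180) = -17
z' = 17*sin(180) + 18*cos(180) = -18

(-15, -17, -18)


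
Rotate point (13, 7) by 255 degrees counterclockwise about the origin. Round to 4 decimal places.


x' = 13*cos(255) - 7*sin(255) = 3.3968
y' = 13*sin(255) + 7*cos(255) = -14.3688

(3.3968, -14.3688)


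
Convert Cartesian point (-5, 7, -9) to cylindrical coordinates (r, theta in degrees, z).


r = sqrt((-5)^2 + 7^2) = 8.6023
theta = atan2(7, -5) = 125.5377 deg
z = -9

r = 8.6023, theta = 125.5377 deg, z = -9


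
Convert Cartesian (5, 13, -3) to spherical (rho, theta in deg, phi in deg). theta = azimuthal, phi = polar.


rho = sqrt(5^2 + 13^2 + (-3)^2) = 14.2478
theta = atan2(13, 5) = 68.9625 deg
phi = acos(-3/14.2478) = 102.1551 deg

rho = 14.2478, theta = 68.9625 deg, phi = 102.1551 deg


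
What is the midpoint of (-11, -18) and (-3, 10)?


Midpoint = ((-11+-3)/2, (-18+10)/2) = (-7, -4)

(-7, -4)


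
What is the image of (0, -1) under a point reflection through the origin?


Reflection through origin: (x, y) -> (-x, -y)
(0, -1) -> (0, 1)

(0, 1)


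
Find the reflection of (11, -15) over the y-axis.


Reflection across y-axis: (x, y) -> (-x, y)
(11, -15) -> (-11, -15)

(-11, -15)


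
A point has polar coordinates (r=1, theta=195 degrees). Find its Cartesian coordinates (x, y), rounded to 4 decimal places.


x = 1 * cos(195) = -0.9659
y = 1 * sin(195) = -0.2588

(-0.9659, -0.2588)


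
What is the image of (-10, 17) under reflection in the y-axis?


Reflection across y-axis: (x, y) -> (-x, y)
(-10, 17) -> (10, 17)

(10, 17)


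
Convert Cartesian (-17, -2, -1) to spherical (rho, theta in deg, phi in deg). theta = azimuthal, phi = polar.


rho = sqrt((-17)^2 + (-2)^2 + (-1)^2) = 17.1464
theta = atan2(-2, -17) = 186.7098 deg
phi = acos(-1/17.1464) = 93.3435 deg

rho = 17.1464, theta = 186.7098 deg, phi = 93.3435 deg


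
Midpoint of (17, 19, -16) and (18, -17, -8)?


Midpoint = ((17+18)/2, (19+-17)/2, (-16+-8)/2) = (17.5, 1, -12)

(17.5, 1, -12)


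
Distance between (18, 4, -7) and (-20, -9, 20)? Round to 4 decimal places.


d = sqrt((-20-18)^2 + (-9-4)^2 + (20--7)^2) = 48.3942

48.3942


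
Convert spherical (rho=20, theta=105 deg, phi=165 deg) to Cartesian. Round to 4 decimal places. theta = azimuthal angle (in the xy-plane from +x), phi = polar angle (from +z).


x = 20 * sin(165) * cos(105) = -1.3397
y = 20 * sin(165) * sin(105) = 5
z = 20 * cos(165) = -19.3185

(-1.3397, 5, -19.3185)


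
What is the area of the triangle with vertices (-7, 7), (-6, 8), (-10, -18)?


Area = |x1(y2-y3) + x2(y3-y1) + x3(y1-y2)| / 2
= |-7*(8--18) + -6*(-18-7) + -10*(7-8)| / 2
= 11

11


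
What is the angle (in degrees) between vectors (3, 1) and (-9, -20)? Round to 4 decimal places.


dot = 3*-9 + 1*-20 = -47
|u| = 3.1623, |v| = 21.9317
cos(angle) = -0.6777
angle = 132.6627 degrees

132.6627 degrees


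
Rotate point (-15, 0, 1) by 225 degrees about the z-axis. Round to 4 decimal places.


x' = -15*cos(225) - 0*sin(225) = 10.6066
y' = -15*sin(225) + 0*cos(225) = 10.6066
z' = 1

(10.6066, 10.6066, 1)


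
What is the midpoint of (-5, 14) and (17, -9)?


Midpoint = ((-5+17)/2, (14+-9)/2) = (6, 2.5)

(6, 2.5)


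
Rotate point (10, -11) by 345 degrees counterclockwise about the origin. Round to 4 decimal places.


x' = 10*cos(345) - -11*sin(345) = 6.8122
y' = 10*sin(345) + -11*cos(345) = -13.2134

(6.8122, -13.2134)


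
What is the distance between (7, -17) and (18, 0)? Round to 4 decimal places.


d = sqrt((18-7)^2 + (0--17)^2) = 20.2485

20.2485


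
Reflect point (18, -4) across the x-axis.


Reflection across x-axis: (x, y) -> (x, -y)
(18, -4) -> (18, 4)

(18, 4)


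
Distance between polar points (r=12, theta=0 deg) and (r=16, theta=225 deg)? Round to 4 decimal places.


d = sqrt(r1^2 + r2^2 - 2*r1*r2*cos(t2-t1))
d = sqrt(12^2 + 16^2 - 2*12*16*cos(225-0)) = 25.9139

25.9139


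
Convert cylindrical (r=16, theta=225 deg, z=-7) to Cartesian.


x = 16 * cos(225) = -11.3137
y = 16 * sin(225) = -11.3137
z = -7

(-11.3137, -11.3137, -7)


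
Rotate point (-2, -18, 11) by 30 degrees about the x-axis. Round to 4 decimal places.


x' = -2
y' = -18*cos(30) - 11*sin(30) = -21.0885
z' = -18*sin(30) + 11*cos(30) = 0.5263

(-2, -21.0885, 0.5263)


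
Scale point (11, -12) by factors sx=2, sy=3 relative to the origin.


Scaling: (x*sx, y*sy) = (11*2, -12*3) = (22, -36)

(22, -36)


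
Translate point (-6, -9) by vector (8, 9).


Translation: (x+dx, y+dy) = (-6+8, -9+9) = (2, 0)

(2, 0)


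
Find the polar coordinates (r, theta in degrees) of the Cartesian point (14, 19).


r = sqrt(14^2 + 19^2) = 23.6008
theta = atan2(19, 14) = 53.6156 degrees

r = 23.6008, theta = 53.6156 degrees


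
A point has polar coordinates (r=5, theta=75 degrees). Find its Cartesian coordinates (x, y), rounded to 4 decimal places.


x = 5 * cos(75) = 1.2941
y = 5 * sin(75) = 4.8296

(1.2941, 4.8296)


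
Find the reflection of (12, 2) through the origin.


Reflection through origin: (x, y) -> (-x, -y)
(12, 2) -> (-12, -2)

(-12, -2)


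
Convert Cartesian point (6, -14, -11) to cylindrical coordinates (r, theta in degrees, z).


r = sqrt(6^2 + (-14)^2) = 15.2315
theta = atan2(-14, 6) = 293.1986 deg
z = -11

r = 15.2315, theta = 293.1986 deg, z = -11


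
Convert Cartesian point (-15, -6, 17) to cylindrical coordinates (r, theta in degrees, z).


r = sqrt((-15)^2 + (-6)^2) = 16.1555
theta = atan2(-6, -15) = 201.8014 deg
z = 17

r = 16.1555, theta = 201.8014 deg, z = 17


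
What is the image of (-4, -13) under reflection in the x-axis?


Reflection across x-axis: (x, y) -> (x, -y)
(-4, -13) -> (-4, 13)

(-4, 13)


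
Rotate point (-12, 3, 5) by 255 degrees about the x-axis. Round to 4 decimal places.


x' = -12
y' = 3*cos(255) - 5*sin(255) = 4.0532
z' = 3*sin(255) + 5*cos(255) = -4.1919

(-12, 4.0532, -4.1919)


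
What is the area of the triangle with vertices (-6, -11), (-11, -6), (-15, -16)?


Area = |x1(y2-y3) + x2(y3-y1) + x3(y1-y2)| / 2
= |-6*(-6--16) + -11*(-16--11) + -15*(-11--6)| / 2
= 35

35


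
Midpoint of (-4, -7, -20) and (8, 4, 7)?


Midpoint = ((-4+8)/2, (-7+4)/2, (-20+7)/2) = (2, -1.5, -6.5)

(2, -1.5, -6.5)


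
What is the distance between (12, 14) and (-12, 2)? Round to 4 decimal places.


d = sqrt((-12-12)^2 + (2-14)^2) = 26.8328

26.8328


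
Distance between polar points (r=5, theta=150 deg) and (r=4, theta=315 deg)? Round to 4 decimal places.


d = sqrt(r1^2 + r2^2 - 2*r1*r2*cos(t2-t1))
d = sqrt(5^2 + 4^2 - 2*5*4*cos(315-150)) = 8.924

8.924


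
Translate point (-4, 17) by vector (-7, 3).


Translation: (x+dx, y+dy) = (-4+-7, 17+3) = (-11, 20)

(-11, 20)


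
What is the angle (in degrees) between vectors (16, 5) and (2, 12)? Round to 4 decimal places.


dot = 16*2 + 5*12 = 92
|u| = 16.7631, |v| = 12.1655
cos(angle) = 0.4511
angle = 63.1837 degrees

63.1837 degrees


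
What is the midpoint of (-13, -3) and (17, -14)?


Midpoint = ((-13+17)/2, (-3+-14)/2) = (2, -8.5)

(2, -8.5)


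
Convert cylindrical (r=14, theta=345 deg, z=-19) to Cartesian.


x = 14 * cos(345) = 13.523
y = 14 * sin(345) = -3.6235
z = -19

(13.523, -3.6235, -19)


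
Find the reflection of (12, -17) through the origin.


Reflection through origin: (x, y) -> (-x, -y)
(12, -17) -> (-12, 17)

(-12, 17)


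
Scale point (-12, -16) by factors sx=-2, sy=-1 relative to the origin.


Scaling: (x*sx, y*sy) = (-12*-2, -16*-1) = (24, 16)

(24, 16)


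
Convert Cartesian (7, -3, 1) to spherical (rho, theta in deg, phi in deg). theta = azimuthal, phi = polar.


rho = sqrt(7^2 + (-3)^2 + 1^2) = 7.6811
theta = atan2(-3, 7) = 336.8014 deg
phi = acos(1/7.6811) = 82.5195 deg

rho = 7.6811, theta = 336.8014 deg, phi = 82.5195 deg


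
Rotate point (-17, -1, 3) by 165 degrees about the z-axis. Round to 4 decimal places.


x' = -17*cos(165) - -1*sin(165) = 16.6796
y' = -17*sin(165) + -1*cos(165) = -3.434
z' = 3

(16.6796, -3.434, 3)


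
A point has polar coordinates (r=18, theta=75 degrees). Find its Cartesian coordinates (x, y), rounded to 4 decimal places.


x = 18 * cos(75) = 4.6587
y = 18 * sin(75) = 17.3867

(4.6587, 17.3867)


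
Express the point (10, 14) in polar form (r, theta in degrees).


r = sqrt(10^2 + 14^2) = 17.2047
theta = atan2(14, 10) = 54.4623 degrees

r = 17.2047, theta = 54.4623 degrees


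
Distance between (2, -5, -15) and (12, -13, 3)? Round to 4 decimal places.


d = sqrt((12-2)^2 + (-13--5)^2 + (3--15)^2) = 22.0907

22.0907


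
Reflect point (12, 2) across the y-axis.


Reflection across y-axis: (x, y) -> (-x, y)
(12, 2) -> (-12, 2)

(-12, 2)


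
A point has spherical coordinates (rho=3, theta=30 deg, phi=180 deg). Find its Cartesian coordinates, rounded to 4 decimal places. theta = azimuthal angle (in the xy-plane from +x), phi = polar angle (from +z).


x = 3 * sin(180) * cos(30) = 0
y = 3 * sin(180) * sin(30) = 0
z = 3 * cos(180) = -3

(0, 0, -3)


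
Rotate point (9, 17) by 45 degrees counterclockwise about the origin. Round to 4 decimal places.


x' = 9*cos(45) - 17*sin(45) = -5.6569
y' = 9*sin(45) + 17*cos(45) = 18.3848

(-5.6569, 18.3848)


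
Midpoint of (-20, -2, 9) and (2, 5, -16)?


Midpoint = ((-20+2)/2, (-2+5)/2, (9+-16)/2) = (-9, 1.5, -3.5)

(-9, 1.5, -3.5)


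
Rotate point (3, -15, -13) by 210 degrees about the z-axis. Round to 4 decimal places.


x' = 3*cos(210) - -15*sin(210) = -10.0981
y' = 3*sin(210) + -15*cos(210) = 11.4904
z' = -13

(-10.0981, 11.4904, -13)


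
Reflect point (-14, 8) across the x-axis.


Reflection across x-axis: (x, y) -> (x, -y)
(-14, 8) -> (-14, -8)

(-14, -8)


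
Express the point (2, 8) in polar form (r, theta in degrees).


r = sqrt(2^2 + 8^2) = 8.2462
theta = atan2(8, 2) = 75.9638 degrees

r = 8.2462, theta = 75.9638 degrees


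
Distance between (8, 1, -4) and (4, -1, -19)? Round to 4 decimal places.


d = sqrt((4-8)^2 + (-1-1)^2 + (-19--4)^2) = 15.6525

15.6525


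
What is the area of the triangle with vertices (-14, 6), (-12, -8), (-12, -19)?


Area = |x1(y2-y3) + x2(y3-y1) + x3(y1-y2)| / 2
= |-14*(-8--19) + -12*(-19-6) + -12*(6--8)| / 2
= 11

11


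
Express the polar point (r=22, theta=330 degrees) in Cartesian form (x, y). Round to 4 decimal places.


x = 22 * cos(330) = 19.0526
y = 22 * sin(330) = -11

(19.0526, -11)


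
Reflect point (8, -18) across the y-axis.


Reflection across y-axis: (x, y) -> (-x, y)
(8, -18) -> (-8, -18)

(-8, -18)


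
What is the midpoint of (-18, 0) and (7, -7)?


Midpoint = ((-18+7)/2, (0+-7)/2) = (-5.5, -3.5)

(-5.5, -3.5)


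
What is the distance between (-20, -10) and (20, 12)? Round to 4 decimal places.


d = sqrt((20--20)^2 + (12--10)^2) = 45.6508

45.6508


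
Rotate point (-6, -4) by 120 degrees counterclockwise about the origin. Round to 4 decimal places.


x' = -6*cos(120) - -4*sin(120) = 6.4641
y' = -6*sin(120) + -4*cos(120) = -3.1962

(6.4641, -3.1962)


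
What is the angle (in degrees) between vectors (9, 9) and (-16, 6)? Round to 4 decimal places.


dot = 9*-16 + 9*6 = -90
|u| = 12.7279, |v| = 17.088
cos(angle) = -0.4138
angle = 114.444 degrees

114.444 degrees


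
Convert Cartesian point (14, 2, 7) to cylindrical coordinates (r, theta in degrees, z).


r = sqrt(14^2 + 2^2) = 14.1421
theta = atan2(2, 14) = 8.1301 deg
z = 7

r = 14.1421, theta = 8.1301 deg, z = 7


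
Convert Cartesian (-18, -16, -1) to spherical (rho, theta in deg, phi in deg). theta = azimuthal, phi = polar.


rho = sqrt((-18)^2 + (-16)^2 + (-1)^2) = 24.1039
theta = atan2(-16, -18) = 221.6335 deg
phi = acos(-1/24.1039) = 92.3777 deg

rho = 24.1039, theta = 221.6335 deg, phi = 92.3777 deg


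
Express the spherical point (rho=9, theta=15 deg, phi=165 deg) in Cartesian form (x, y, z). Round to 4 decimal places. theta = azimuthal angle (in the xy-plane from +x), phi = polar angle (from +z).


x = 9 * sin(165) * cos(15) = 2.25
y = 9 * sin(165) * sin(15) = 0.6029
z = 9 * cos(165) = -8.6933

(2.25, 0.6029, -8.6933)


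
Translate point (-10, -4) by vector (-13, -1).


Translation: (x+dx, y+dy) = (-10+-13, -4+-1) = (-23, -5)

(-23, -5)


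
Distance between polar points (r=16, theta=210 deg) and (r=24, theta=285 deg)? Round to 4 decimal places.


d = sqrt(r1^2 + r2^2 - 2*r1*r2*cos(t2-t1))
d = sqrt(16^2 + 24^2 - 2*16*24*cos(285-210)) = 25.164

25.164


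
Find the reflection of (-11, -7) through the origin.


Reflection through origin: (x, y) -> (-x, -y)
(-11, -7) -> (11, 7)

(11, 7)


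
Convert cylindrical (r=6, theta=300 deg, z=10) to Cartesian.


x = 6 * cos(300) = 3
y = 6 * sin(300) = -5.1962
z = 10

(3, -5.1962, 10)


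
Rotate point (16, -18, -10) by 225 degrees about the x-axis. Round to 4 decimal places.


x' = 16
y' = -18*cos(225) - -10*sin(225) = 5.6569
z' = -18*sin(225) + -10*cos(225) = 19.799

(16, 5.6569, 19.799)


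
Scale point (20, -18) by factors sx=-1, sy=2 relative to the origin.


Scaling: (x*sx, y*sy) = (20*-1, -18*2) = (-20, -36)

(-20, -36)


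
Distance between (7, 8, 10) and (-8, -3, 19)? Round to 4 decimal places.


d = sqrt((-8-7)^2 + (-3-8)^2 + (19-10)^2) = 20.664

20.664


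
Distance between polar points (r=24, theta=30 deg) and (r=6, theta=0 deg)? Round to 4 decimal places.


d = sqrt(r1^2 + r2^2 - 2*r1*r2*cos(t2-t1))
d = sqrt(24^2 + 6^2 - 2*24*6*cos(0-30)) = 19.0417

19.0417


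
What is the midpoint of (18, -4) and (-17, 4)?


Midpoint = ((18+-17)/2, (-4+4)/2) = (0.5, 0)

(0.5, 0)


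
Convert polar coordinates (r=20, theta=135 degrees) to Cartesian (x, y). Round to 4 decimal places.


x = 20 * cos(135) = -14.1421
y = 20 * sin(135) = 14.1421

(-14.1421, 14.1421)


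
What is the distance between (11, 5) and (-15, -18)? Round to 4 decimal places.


d = sqrt((-15-11)^2 + (-18-5)^2) = 34.7131

34.7131


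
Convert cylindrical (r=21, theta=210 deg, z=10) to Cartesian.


x = 21 * cos(210) = -18.1865
y = 21 * sin(210) = -10.5
z = 10

(-18.1865, -10.5, 10)


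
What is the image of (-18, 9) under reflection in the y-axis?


Reflection across y-axis: (x, y) -> (-x, y)
(-18, 9) -> (18, 9)

(18, 9)


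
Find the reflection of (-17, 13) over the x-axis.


Reflection across x-axis: (x, y) -> (x, -y)
(-17, 13) -> (-17, -13)

(-17, -13)


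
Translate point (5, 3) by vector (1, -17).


Translation: (x+dx, y+dy) = (5+1, 3+-17) = (6, -14)

(6, -14)
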